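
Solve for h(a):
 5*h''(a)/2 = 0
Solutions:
 h(a) = C1 + C2*a


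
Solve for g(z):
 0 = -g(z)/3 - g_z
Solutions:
 g(z) = C1*exp(-z/3)


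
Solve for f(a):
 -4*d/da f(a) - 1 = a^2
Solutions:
 f(a) = C1 - a^3/12 - a/4


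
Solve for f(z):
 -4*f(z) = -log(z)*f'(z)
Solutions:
 f(z) = C1*exp(4*li(z))


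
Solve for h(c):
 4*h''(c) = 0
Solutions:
 h(c) = C1 + C2*c


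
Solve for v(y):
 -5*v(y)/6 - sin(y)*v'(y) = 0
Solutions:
 v(y) = C1*(cos(y) + 1)^(5/12)/(cos(y) - 1)^(5/12)


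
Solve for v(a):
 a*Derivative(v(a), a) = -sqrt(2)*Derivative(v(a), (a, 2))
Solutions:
 v(a) = C1 + C2*erf(2^(1/4)*a/2)


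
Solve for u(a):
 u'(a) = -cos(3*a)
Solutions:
 u(a) = C1 - sin(3*a)/3


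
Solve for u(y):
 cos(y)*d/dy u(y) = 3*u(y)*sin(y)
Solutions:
 u(y) = C1/cos(y)^3


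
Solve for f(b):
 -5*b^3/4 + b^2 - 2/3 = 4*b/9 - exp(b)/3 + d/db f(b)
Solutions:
 f(b) = C1 - 5*b^4/16 + b^3/3 - 2*b^2/9 - 2*b/3 + exp(b)/3


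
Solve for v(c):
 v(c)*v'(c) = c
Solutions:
 v(c) = -sqrt(C1 + c^2)
 v(c) = sqrt(C1 + c^2)


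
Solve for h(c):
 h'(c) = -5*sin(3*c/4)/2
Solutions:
 h(c) = C1 + 10*cos(3*c/4)/3


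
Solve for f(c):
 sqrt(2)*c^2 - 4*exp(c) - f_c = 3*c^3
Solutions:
 f(c) = C1 - 3*c^4/4 + sqrt(2)*c^3/3 - 4*exp(c)


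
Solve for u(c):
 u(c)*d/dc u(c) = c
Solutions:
 u(c) = -sqrt(C1 + c^2)
 u(c) = sqrt(C1 + c^2)


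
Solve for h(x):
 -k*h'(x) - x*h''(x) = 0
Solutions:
 h(x) = C1 + x^(1 - re(k))*(C2*sin(log(x)*Abs(im(k))) + C3*cos(log(x)*im(k)))


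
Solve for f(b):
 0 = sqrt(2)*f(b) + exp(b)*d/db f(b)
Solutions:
 f(b) = C1*exp(sqrt(2)*exp(-b))


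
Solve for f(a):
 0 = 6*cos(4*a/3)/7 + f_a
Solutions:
 f(a) = C1 - 9*sin(4*a/3)/14


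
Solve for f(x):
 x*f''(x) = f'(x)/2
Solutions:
 f(x) = C1 + C2*x^(3/2)


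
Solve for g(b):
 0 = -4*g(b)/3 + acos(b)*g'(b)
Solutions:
 g(b) = C1*exp(4*Integral(1/acos(b), b)/3)


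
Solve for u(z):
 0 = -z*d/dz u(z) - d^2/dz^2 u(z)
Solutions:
 u(z) = C1 + C2*erf(sqrt(2)*z/2)


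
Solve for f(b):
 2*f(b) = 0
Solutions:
 f(b) = 0


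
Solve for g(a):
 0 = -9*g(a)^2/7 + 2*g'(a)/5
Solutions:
 g(a) = -14/(C1 + 45*a)


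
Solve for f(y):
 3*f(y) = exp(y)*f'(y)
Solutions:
 f(y) = C1*exp(-3*exp(-y))


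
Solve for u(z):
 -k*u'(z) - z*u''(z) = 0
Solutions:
 u(z) = C1 + z^(1 - re(k))*(C2*sin(log(z)*Abs(im(k))) + C3*cos(log(z)*im(k)))


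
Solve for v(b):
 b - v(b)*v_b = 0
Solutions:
 v(b) = -sqrt(C1 + b^2)
 v(b) = sqrt(C1 + b^2)


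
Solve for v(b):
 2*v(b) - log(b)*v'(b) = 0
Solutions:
 v(b) = C1*exp(2*li(b))


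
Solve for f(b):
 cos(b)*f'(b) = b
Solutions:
 f(b) = C1 + Integral(b/cos(b), b)


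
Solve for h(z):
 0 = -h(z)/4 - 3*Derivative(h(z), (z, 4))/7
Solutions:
 h(z) = (C1*sin(3^(3/4)*7^(1/4)*z/6) + C2*cos(3^(3/4)*7^(1/4)*z/6))*exp(-3^(3/4)*7^(1/4)*z/6) + (C3*sin(3^(3/4)*7^(1/4)*z/6) + C4*cos(3^(3/4)*7^(1/4)*z/6))*exp(3^(3/4)*7^(1/4)*z/6)


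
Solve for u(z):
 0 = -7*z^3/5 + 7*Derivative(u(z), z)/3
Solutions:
 u(z) = C1 + 3*z^4/20


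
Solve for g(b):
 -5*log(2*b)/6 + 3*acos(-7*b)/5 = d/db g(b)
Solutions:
 g(b) = C1 - 5*b*log(b)/6 + 3*b*acos(-7*b)/5 - 5*b*log(2)/6 + 5*b/6 + 3*sqrt(1 - 49*b^2)/35


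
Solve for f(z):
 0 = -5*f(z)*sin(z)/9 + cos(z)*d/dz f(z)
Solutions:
 f(z) = C1/cos(z)^(5/9)


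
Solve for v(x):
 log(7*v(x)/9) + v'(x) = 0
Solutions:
 -Integral(1/(-log(_y) - log(7) + 2*log(3)), (_y, v(x))) = C1 - x


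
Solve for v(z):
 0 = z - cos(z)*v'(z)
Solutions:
 v(z) = C1 + Integral(z/cos(z), z)


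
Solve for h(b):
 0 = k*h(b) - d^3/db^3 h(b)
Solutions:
 h(b) = C1*exp(b*k^(1/3)) + C2*exp(b*k^(1/3)*(-1 + sqrt(3)*I)/2) + C3*exp(-b*k^(1/3)*(1 + sqrt(3)*I)/2)


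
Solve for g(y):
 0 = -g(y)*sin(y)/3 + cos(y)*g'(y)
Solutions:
 g(y) = C1/cos(y)^(1/3)


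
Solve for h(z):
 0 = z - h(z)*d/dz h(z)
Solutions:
 h(z) = -sqrt(C1 + z^2)
 h(z) = sqrt(C1 + z^2)


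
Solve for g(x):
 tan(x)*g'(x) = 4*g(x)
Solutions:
 g(x) = C1*sin(x)^4


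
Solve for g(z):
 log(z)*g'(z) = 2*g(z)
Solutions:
 g(z) = C1*exp(2*li(z))


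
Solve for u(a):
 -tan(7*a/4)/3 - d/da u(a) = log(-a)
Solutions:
 u(a) = C1 - a*log(-a) + a + 4*log(cos(7*a/4))/21


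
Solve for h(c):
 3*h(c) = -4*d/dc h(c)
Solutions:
 h(c) = C1*exp(-3*c/4)


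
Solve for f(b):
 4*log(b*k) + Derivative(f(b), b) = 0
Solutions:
 f(b) = C1 - 4*b*log(b*k) + 4*b


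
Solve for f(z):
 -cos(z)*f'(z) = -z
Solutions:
 f(z) = C1 + Integral(z/cos(z), z)


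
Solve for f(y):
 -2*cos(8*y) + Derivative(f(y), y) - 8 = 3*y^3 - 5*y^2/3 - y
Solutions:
 f(y) = C1 + 3*y^4/4 - 5*y^3/9 - y^2/2 + 8*y + sin(8*y)/4


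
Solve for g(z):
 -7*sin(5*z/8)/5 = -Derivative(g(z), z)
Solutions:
 g(z) = C1 - 56*cos(5*z/8)/25


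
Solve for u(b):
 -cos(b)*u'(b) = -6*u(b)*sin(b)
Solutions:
 u(b) = C1/cos(b)^6


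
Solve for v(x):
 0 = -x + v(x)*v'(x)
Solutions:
 v(x) = -sqrt(C1 + x^2)
 v(x) = sqrt(C1 + x^2)


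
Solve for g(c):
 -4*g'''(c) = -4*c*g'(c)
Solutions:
 g(c) = C1 + Integral(C2*airyai(c) + C3*airybi(c), c)


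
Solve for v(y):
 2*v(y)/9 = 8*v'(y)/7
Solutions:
 v(y) = C1*exp(7*y/36)


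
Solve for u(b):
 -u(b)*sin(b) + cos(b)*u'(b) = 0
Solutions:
 u(b) = C1/cos(b)


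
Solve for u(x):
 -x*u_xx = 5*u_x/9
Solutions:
 u(x) = C1 + C2*x^(4/9)


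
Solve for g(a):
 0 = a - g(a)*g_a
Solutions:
 g(a) = -sqrt(C1 + a^2)
 g(a) = sqrt(C1 + a^2)


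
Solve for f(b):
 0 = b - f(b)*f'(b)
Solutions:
 f(b) = -sqrt(C1 + b^2)
 f(b) = sqrt(C1 + b^2)


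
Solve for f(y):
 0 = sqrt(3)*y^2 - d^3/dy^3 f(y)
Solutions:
 f(y) = C1 + C2*y + C3*y^2 + sqrt(3)*y^5/60


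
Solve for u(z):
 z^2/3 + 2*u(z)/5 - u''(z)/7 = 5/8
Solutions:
 u(z) = C1*exp(-sqrt(70)*z/5) + C2*exp(sqrt(70)*z/5) - 5*z^2/6 + 325/336


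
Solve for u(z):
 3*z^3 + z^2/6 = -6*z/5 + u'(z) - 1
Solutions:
 u(z) = C1 + 3*z^4/4 + z^3/18 + 3*z^2/5 + z


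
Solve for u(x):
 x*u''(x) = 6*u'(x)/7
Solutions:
 u(x) = C1 + C2*x^(13/7)


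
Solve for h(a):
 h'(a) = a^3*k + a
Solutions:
 h(a) = C1 + a^4*k/4 + a^2/2


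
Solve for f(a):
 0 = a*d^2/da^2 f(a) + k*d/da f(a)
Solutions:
 f(a) = C1 + a^(1 - re(k))*(C2*sin(log(a)*Abs(im(k))) + C3*cos(log(a)*im(k)))


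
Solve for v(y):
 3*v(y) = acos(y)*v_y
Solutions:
 v(y) = C1*exp(3*Integral(1/acos(y), y))


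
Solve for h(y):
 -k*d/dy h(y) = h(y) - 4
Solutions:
 h(y) = C1*exp(-y/k) + 4


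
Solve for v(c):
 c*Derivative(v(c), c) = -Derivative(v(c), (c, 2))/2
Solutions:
 v(c) = C1 + C2*erf(c)


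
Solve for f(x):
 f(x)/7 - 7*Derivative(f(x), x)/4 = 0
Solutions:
 f(x) = C1*exp(4*x/49)


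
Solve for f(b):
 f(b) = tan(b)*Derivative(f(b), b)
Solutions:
 f(b) = C1*sin(b)


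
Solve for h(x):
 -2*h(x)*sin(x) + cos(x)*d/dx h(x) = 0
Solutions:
 h(x) = C1/cos(x)^2


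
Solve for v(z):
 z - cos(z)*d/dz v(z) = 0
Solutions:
 v(z) = C1 + Integral(z/cos(z), z)


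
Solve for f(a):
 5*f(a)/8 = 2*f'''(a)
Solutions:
 f(a) = C3*exp(2^(2/3)*5^(1/3)*a/4) + (C1*sin(2^(2/3)*sqrt(3)*5^(1/3)*a/8) + C2*cos(2^(2/3)*sqrt(3)*5^(1/3)*a/8))*exp(-2^(2/3)*5^(1/3)*a/8)


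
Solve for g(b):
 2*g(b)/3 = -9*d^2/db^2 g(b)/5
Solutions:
 g(b) = C1*sin(sqrt(30)*b/9) + C2*cos(sqrt(30)*b/9)


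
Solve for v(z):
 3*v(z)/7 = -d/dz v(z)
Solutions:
 v(z) = C1*exp(-3*z/7)


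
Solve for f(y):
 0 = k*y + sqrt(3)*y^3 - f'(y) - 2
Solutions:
 f(y) = C1 + k*y^2/2 + sqrt(3)*y^4/4 - 2*y


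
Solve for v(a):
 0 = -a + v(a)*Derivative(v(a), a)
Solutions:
 v(a) = -sqrt(C1 + a^2)
 v(a) = sqrt(C1 + a^2)


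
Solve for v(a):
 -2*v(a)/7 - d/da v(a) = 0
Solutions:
 v(a) = C1*exp(-2*a/7)


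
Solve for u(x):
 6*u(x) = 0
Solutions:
 u(x) = 0


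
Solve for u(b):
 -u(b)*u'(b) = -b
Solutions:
 u(b) = -sqrt(C1 + b^2)
 u(b) = sqrt(C1 + b^2)


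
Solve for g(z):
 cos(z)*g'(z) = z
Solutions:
 g(z) = C1 + Integral(z/cos(z), z)


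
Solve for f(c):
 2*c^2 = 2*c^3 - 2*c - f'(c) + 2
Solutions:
 f(c) = C1 + c^4/2 - 2*c^3/3 - c^2 + 2*c


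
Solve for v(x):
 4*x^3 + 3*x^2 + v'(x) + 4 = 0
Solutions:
 v(x) = C1 - x^4 - x^3 - 4*x


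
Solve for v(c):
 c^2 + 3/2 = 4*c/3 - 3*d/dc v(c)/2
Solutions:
 v(c) = C1 - 2*c^3/9 + 4*c^2/9 - c


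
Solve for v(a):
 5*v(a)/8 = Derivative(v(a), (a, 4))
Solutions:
 v(a) = C1*exp(-10^(1/4)*a/2) + C2*exp(10^(1/4)*a/2) + C3*sin(10^(1/4)*a/2) + C4*cos(10^(1/4)*a/2)


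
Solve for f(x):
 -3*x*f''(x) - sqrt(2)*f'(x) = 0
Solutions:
 f(x) = C1 + C2*x^(1 - sqrt(2)/3)


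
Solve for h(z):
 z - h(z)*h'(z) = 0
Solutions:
 h(z) = -sqrt(C1 + z^2)
 h(z) = sqrt(C1 + z^2)


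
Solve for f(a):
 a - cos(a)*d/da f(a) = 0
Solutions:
 f(a) = C1 + Integral(a/cos(a), a)


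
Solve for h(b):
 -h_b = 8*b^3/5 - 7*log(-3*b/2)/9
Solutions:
 h(b) = C1 - 2*b^4/5 + 7*b*log(-b)/9 + 7*b*(-1 - log(2) + log(3))/9


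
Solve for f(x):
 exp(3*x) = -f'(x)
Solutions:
 f(x) = C1 - exp(3*x)/3


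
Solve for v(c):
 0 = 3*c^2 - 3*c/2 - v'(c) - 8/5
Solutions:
 v(c) = C1 + c^3 - 3*c^2/4 - 8*c/5


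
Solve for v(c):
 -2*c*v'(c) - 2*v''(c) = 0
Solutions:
 v(c) = C1 + C2*erf(sqrt(2)*c/2)


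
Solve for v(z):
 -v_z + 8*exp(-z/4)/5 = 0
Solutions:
 v(z) = C1 - 32*exp(-z/4)/5


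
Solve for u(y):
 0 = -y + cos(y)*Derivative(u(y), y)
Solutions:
 u(y) = C1 + Integral(y/cos(y), y)


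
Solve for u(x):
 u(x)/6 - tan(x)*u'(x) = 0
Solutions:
 u(x) = C1*sin(x)^(1/6)


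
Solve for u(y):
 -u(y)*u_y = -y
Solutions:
 u(y) = -sqrt(C1 + y^2)
 u(y) = sqrt(C1 + y^2)


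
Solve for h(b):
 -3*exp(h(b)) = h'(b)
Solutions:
 h(b) = log(1/(C1 + 3*b))


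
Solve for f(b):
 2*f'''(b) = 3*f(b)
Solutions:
 f(b) = C3*exp(2^(2/3)*3^(1/3)*b/2) + (C1*sin(2^(2/3)*3^(5/6)*b/4) + C2*cos(2^(2/3)*3^(5/6)*b/4))*exp(-2^(2/3)*3^(1/3)*b/4)


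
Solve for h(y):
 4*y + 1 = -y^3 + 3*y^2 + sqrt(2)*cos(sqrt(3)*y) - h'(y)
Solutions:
 h(y) = C1 - y^4/4 + y^3 - 2*y^2 - y + sqrt(6)*sin(sqrt(3)*y)/3


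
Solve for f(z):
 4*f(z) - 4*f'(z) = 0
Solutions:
 f(z) = C1*exp(z)


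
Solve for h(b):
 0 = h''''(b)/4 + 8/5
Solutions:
 h(b) = C1 + C2*b + C3*b^2 + C4*b^3 - 4*b^4/15


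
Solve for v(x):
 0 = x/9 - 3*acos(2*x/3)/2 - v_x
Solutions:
 v(x) = C1 + x^2/18 - 3*x*acos(2*x/3)/2 + 3*sqrt(9 - 4*x^2)/4


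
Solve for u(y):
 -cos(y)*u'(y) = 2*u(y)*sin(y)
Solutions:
 u(y) = C1*cos(y)^2


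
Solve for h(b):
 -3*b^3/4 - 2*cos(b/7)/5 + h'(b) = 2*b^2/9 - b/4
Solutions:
 h(b) = C1 + 3*b^4/16 + 2*b^3/27 - b^2/8 + 14*sin(b/7)/5


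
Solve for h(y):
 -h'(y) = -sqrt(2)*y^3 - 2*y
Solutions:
 h(y) = C1 + sqrt(2)*y^4/4 + y^2


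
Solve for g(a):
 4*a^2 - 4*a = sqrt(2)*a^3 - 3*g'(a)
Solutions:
 g(a) = C1 + sqrt(2)*a^4/12 - 4*a^3/9 + 2*a^2/3


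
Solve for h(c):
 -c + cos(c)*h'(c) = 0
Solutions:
 h(c) = C1 + Integral(c/cos(c), c)


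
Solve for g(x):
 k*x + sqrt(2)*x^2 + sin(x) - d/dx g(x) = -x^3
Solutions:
 g(x) = C1 + k*x^2/2 + x^4/4 + sqrt(2)*x^3/3 - cos(x)


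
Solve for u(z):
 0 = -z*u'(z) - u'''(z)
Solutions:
 u(z) = C1 + Integral(C2*airyai(-z) + C3*airybi(-z), z)


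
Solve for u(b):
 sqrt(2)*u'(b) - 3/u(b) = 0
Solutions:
 u(b) = -sqrt(C1 + 3*sqrt(2)*b)
 u(b) = sqrt(C1 + 3*sqrt(2)*b)


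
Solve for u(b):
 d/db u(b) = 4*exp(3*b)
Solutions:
 u(b) = C1 + 4*exp(3*b)/3


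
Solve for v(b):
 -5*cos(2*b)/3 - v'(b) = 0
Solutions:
 v(b) = C1 - 5*sin(2*b)/6


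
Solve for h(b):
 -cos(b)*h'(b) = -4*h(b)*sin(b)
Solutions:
 h(b) = C1/cos(b)^4


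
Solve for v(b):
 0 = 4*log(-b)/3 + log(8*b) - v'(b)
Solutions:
 v(b) = C1 + 7*b*log(b)/3 + b*(-7/3 + 3*log(2) + 4*I*pi/3)


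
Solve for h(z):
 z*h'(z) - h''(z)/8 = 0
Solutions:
 h(z) = C1 + C2*erfi(2*z)


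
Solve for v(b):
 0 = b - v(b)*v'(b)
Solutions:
 v(b) = -sqrt(C1 + b^2)
 v(b) = sqrt(C1 + b^2)


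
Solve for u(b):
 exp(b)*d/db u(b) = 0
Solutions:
 u(b) = C1


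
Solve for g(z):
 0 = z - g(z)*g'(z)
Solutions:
 g(z) = -sqrt(C1 + z^2)
 g(z) = sqrt(C1 + z^2)


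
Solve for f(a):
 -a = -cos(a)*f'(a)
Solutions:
 f(a) = C1 + Integral(a/cos(a), a)


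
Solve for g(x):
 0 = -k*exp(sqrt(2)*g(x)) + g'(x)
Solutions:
 g(x) = sqrt(2)*(2*log(-1/(C1 + k*x)) - log(2))/4


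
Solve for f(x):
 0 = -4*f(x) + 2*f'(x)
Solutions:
 f(x) = C1*exp(2*x)


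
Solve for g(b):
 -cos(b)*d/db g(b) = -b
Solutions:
 g(b) = C1 + Integral(b/cos(b), b)


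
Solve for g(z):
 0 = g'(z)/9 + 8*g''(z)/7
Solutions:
 g(z) = C1 + C2*exp(-7*z/72)


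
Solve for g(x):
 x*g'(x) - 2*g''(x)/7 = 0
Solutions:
 g(x) = C1 + C2*erfi(sqrt(7)*x/2)


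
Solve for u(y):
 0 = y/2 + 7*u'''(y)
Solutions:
 u(y) = C1 + C2*y + C3*y^2 - y^4/336


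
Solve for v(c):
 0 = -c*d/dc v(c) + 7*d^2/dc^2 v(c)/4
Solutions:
 v(c) = C1 + C2*erfi(sqrt(14)*c/7)


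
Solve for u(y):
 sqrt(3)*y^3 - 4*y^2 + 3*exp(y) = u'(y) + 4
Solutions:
 u(y) = C1 + sqrt(3)*y^4/4 - 4*y^3/3 - 4*y + 3*exp(y)


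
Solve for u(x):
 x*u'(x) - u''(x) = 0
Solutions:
 u(x) = C1 + C2*erfi(sqrt(2)*x/2)


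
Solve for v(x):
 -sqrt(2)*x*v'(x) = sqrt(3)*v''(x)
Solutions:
 v(x) = C1 + C2*erf(6^(3/4)*x/6)


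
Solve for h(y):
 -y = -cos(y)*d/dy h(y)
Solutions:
 h(y) = C1 + Integral(y/cos(y), y)


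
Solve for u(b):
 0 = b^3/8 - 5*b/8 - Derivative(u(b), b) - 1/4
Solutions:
 u(b) = C1 + b^4/32 - 5*b^2/16 - b/4


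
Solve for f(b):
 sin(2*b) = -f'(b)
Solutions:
 f(b) = C1 + cos(2*b)/2


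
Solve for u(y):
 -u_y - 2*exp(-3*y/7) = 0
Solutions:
 u(y) = C1 + 14*exp(-3*y/7)/3


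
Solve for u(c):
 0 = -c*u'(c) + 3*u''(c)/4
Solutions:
 u(c) = C1 + C2*erfi(sqrt(6)*c/3)


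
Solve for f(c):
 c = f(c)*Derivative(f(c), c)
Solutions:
 f(c) = -sqrt(C1 + c^2)
 f(c) = sqrt(C1 + c^2)


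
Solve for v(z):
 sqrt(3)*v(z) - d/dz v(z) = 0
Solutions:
 v(z) = C1*exp(sqrt(3)*z)


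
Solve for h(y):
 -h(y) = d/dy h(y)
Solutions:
 h(y) = C1*exp(-y)


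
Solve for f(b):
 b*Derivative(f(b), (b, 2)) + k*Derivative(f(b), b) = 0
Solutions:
 f(b) = C1 + b^(1 - re(k))*(C2*sin(log(b)*Abs(im(k))) + C3*cos(log(b)*im(k)))


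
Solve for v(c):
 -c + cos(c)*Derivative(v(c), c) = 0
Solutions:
 v(c) = C1 + Integral(c/cos(c), c)


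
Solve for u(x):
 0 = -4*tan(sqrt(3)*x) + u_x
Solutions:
 u(x) = C1 - 4*sqrt(3)*log(cos(sqrt(3)*x))/3


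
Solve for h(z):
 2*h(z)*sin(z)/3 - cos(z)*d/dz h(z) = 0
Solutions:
 h(z) = C1/cos(z)^(2/3)


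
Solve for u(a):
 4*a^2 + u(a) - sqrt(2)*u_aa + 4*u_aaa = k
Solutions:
 u(a) = C1*exp(a*(2^(2/3)/(-sqrt(2) + sqrt(-2 + (108 - sqrt(2))^2) + 108)^(1/3) + 2*sqrt(2) + 2^(1/3)*(-sqrt(2) + sqrt(-2 + (108 - sqrt(2))^2) + 108)^(1/3))/24)*sin(2^(1/3)*sqrt(3)*a*(-(-sqrt(2) + sqrt(-2 + (108 - sqrt(2))^2) + 108)^(1/3) + 2^(1/3)/(-sqrt(2) + sqrt(-2 + (108 - sqrt(2))^2) + 108)^(1/3))/24) + C2*exp(a*(2^(2/3)/(-sqrt(2) + sqrt(-2 + (108 - sqrt(2))^2) + 108)^(1/3) + 2*sqrt(2) + 2^(1/3)*(-sqrt(2) + sqrt(-2 + (108 - sqrt(2))^2) + 108)^(1/3))/24)*cos(2^(1/3)*sqrt(3)*a*(-(-sqrt(2) + sqrt(-2 + (108 - sqrt(2))^2) + 108)^(1/3) + 2^(1/3)/(-sqrt(2) + sqrt(-2 + (108 - sqrt(2))^2) + 108)^(1/3))/24) + C3*exp(a*(-2^(1/3)*(-sqrt(2) + sqrt(-2 + (108 - sqrt(2))^2) + 108)^(1/3) - 2^(2/3)/(-sqrt(2) + sqrt(-2 + (108 - sqrt(2))^2) + 108)^(1/3) + sqrt(2))/12) - 4*a^2 + k - 8*sqrt(2)


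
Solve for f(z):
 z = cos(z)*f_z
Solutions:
 f(z) = C1 + Integral(z/cos(z), z)


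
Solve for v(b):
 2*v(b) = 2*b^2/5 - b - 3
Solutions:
 v(b) = b^2/5 - b/2 - 3/2


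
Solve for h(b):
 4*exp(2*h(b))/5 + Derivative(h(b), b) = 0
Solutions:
 h(b) = log(-sqrt(1/(C1 + 4*b))) - log(2) + log(10)/2
 h(b) = log(1/(C1 + 4*b))/2 - log(2) + log(10)/2


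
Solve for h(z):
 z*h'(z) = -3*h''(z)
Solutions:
 h(z) = C1 + C2*erf(sqrt(6)*z/6)


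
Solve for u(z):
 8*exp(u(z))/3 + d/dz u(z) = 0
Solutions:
 u(z) = log(1/(C1 + 8*z)) + log(3)


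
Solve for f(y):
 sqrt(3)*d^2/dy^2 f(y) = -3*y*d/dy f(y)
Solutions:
 f(y) = C1 + C2*erf(sqrt(2)*3^(1/4)*y/2)


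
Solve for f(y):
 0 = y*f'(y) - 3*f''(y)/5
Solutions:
 f(y) = C1 + C2*erfi(sqrt(30)*y/6)


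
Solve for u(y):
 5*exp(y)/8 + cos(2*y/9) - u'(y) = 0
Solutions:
 u(y) = C1 + 5*exp(y)/8 + 9*sin(2*y/9)/2


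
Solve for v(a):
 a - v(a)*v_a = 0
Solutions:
 v(a) = -sqrt(C1 + a^2)
 v(a) = sqrt(C1 + a^2)


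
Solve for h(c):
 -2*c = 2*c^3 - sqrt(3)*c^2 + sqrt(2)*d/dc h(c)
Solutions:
 h(c) = C1 - sqrt(2)*c^4/4 + sqrt(6)*c^3/6 - sqrt(2)*c^2/2


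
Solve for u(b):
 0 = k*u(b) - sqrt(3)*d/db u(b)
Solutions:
 u(b) = C1*exp(sqrt(3)*b*k/3)


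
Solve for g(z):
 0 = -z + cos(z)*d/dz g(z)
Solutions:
 g(z) = C1 + Integral(z/cos(z), z)


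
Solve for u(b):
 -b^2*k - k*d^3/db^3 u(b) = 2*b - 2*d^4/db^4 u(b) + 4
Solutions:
 u(b) = C1 + C2*b + C3*b^2 + C4*exp(b*k/2) - b^5/60 - b^4/(4*k) + b^3*(-2/3 - 2/k)/k


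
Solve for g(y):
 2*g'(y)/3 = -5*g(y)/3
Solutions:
 g(y) = C1*exp(-5*y/2)


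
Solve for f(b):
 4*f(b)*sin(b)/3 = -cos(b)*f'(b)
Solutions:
 f(b) = C1*cos(b)^(4/3)


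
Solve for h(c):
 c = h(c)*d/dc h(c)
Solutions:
 h(c) = -sqrt(C1 + c^2)
 h(c) = sqrt(C1 + c^2)


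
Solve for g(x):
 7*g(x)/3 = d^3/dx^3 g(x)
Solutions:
 g(x) = C3*exp(3^(2/3)*7^(1/3)*x/3) + (C1*sin(3^(1/6)*7^(1/3)*x/2) + C2*cos(3^(1/6)*7^(1/3)*x/2))*exp(-3^(2/3)*7^(1/3)*x/6)


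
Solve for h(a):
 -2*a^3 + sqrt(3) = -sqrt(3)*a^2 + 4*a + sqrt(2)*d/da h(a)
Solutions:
 h(a) = C1 - sqrt(2)*a^4/4 + sqrt(6)*a^3/6 - sqrt(2)*a^2 + sqrt(6)*a/2


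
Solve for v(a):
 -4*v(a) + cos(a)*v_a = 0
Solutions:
 v(a) = C1*(sin(a)^2 + 2*sin(a) + 1)/(sin(a)^2 - 2*sin(a) + 1)


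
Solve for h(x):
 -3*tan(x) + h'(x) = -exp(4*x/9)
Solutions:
 h(x) = C1 - 9*exp(4*x/9)/4 - 3*log(cos(x))


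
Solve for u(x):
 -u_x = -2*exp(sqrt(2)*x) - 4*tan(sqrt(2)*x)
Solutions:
 u(x) = C1 + sqrt(2)*exp(sqrt(2)*x) - 2*sqrt(2)*log(cos(sqrt(2)*x))


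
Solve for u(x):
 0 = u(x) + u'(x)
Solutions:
 u(x) = C1*exp(-x)


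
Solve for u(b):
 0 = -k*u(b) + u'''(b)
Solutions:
 u(b) = C1*exp(b*k^(1/3)) + C2*exp(b*k^(1/3)*(-1 + sqrt(3)*I)/2) + C3*exp(-b*k^(1/3)*(1 + sqrt(3)*I)/2)


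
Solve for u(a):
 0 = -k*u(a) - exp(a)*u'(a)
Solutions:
 u(a) = C1*exp(k*exp(-a))


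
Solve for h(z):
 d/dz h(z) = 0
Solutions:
 h(z) = C1


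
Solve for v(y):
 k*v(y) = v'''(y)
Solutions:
 v(y) = C1*exp(k^(1/3)*y) + C2*exp(k^(1/3)*y*(-1 + sqrt(3)*I)/2) + C3*exp(-k^(1/3)*y*(1 + sqrt(3)*I)/2)


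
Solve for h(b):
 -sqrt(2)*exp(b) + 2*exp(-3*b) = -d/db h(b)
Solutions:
 h(b) = C1 + sqrt(2)*exp(b) + 2*exp(-3*b)/3


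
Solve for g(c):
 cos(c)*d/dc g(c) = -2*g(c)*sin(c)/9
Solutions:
 g(c) = C1*cos(c)^(2/9)


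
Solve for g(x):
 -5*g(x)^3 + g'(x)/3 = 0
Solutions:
 g(x) = -sqrt(2)*sqrt(-1/(C1 + 15*x))/2
 g(x) = sqrt(2)*sqrt(-1/(C1 + 15*x))/2


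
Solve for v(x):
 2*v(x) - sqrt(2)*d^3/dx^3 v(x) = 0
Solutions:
 v(x) = C3*exp(2^(1/6)*x) + (C1*sin(2^(1/6)*sqrt(3)*x/2) + C2*cos(2^(1/6)*sqrt(3)*x/2))*exp(-2^(1/6)*x/2)


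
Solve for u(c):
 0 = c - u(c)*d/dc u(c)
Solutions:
 u(c) = -sqrt(C1 + c^2)
 u(c) = sqrt(C1 + c^2)


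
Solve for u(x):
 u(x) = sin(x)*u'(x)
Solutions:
 u(x) = C1*sqrt(cos(x) - 1)/sqrt(cos(x) + 1)


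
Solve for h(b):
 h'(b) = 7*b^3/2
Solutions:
 h(b) = C1 + 7*b^4/8


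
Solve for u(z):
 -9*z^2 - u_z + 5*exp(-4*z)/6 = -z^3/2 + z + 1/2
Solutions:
 u(z) = C1 + z^4/8 - 3*z^3 - z^2/2 - z/2 - 5*exp(-4*z)/24


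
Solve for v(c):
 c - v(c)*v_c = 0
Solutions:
 v(c) = -sqrt(C1 + c^2)
 v(c) = sqrt(C1 + c^2)


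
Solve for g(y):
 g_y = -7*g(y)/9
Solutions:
 g(y) = C1*exp(-7*y/9)


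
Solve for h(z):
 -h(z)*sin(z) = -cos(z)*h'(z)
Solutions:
 h(z) = C1/cos(z)


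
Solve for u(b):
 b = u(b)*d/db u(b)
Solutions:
 u(b) = -sqrt(C1 + b^2)
 u(b) = sqrt(C1 + b^2)


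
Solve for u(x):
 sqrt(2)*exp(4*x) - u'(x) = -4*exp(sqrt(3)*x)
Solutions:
 u(x) = C1 + sqrt(2)*exp(4*x)/4 + 4*sqrt(3)*exp(sqrt(3)*x)/3


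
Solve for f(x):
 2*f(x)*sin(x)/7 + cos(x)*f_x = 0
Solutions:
 f(x) = C1*cos(x)^(2/7)


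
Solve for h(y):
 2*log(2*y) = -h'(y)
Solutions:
 h(y) = C1 - 2*y*log(y) - y*log(4) + 2*y


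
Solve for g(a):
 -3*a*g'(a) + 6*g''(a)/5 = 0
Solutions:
 g(a) = C1 + C2*erfi(sqrt(5)*a/2)


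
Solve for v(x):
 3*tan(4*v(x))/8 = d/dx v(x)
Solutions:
 v(x) = -asin(C1*exp(3*x/2))/4 + pi/4
 v(x) = asin(C1*exp(3*x/2))/4


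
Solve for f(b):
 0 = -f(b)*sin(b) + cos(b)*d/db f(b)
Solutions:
 f(b) = C1/cos(b)


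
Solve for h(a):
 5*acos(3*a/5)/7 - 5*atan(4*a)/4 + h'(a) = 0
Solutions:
 h(a) = C1 - 5*a*acos(3*a/5)/7 + 5*a*atan(4*a)/4 + 5*sqrt(25 - 9*a^2)/21 - 5*log(16*a^2 + 1)/32


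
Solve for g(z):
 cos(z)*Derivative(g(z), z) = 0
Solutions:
 g(z) = C1


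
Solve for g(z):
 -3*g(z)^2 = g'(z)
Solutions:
 g(z) = 1/(C1 + 3*z)


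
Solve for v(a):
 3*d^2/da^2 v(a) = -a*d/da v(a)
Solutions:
 v(a) = C1 + C2*erf(sqrt(6)*a/6)


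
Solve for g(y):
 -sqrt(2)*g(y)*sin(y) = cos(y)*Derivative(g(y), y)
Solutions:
 g(y) = C1*cos(y)^(sqrt(2))


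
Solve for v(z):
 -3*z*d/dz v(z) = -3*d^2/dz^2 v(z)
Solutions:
 v(z) = C1 + C2*erfi(sqrt(2)*z/2)


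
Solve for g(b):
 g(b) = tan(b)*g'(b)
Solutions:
 g(b) = C1*sin(b)


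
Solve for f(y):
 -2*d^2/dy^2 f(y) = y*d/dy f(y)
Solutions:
 f(y) = C1 + C2*erf(y/2)


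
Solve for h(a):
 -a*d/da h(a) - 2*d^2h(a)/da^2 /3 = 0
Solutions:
 h(a) = C1 + C2*erf(sqrt(3)*a/2)


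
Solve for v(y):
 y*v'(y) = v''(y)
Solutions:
 v(y) = C1 + C2*erfi(sqrt(2)*y/2)


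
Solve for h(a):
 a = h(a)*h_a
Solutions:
 h(a) = -sqrt(C1 + a^2)
 h(a) = sqrt(C1 + a^2)


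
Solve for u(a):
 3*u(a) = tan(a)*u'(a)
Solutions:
 u(a) = C1*sin(a)^3


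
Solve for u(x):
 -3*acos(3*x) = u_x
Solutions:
 u(x) = C1 - 3*x*acos(3*x) + sqrt(1 - 9*x^2)


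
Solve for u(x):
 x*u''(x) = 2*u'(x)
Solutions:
 u(x) = C1 + C2*x^3


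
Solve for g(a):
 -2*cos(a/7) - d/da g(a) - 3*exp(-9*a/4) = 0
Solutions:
 g(a) = C1 - 14*sin(a/7) + 4*exp(-9*a/4)/3


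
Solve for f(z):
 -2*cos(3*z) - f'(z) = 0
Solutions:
 f(z) = C1 - 2*sin(3*z)/3


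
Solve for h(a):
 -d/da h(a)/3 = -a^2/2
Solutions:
 h(a) = C1 + a^3/2


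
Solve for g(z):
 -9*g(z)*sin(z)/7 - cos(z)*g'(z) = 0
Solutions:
 g(z) = C1*cos(z)^(9/7)


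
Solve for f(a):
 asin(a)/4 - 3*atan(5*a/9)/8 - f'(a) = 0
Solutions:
 f(a) = C1 + a*asin(a)/4 - 3*a*atan(5*a/9)/8 + sqrt(1 - a^2)/4 + 27*log(25*a^2 + 81)/80


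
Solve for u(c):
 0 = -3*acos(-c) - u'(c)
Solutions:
 u(c) = C1 - 3*c*acos(-c) - 3*sqrt(1 - c^2)


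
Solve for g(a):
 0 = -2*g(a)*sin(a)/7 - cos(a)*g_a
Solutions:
 g(a) = C1*cos(a)^(2/7)


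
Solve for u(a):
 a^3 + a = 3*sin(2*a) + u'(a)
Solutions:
 u(a) = C1 + a^4/4 + a^2/2 + 3*cos(2*a)/2


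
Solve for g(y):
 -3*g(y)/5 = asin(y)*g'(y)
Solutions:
 g(y) = C1*exp(-3*Integral(1/asin(y), y)/5)


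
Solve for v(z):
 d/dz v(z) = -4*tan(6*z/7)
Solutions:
 v(z) = C1 + 14*log(cos(6*z/7))/3


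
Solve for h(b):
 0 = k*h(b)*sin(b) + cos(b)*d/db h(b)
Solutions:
 h(b) = C1*exp(k*log(cos(b)))


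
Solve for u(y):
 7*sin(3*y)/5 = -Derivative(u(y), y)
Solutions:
 u(y) = C1 + 7*cos(3*y)/15


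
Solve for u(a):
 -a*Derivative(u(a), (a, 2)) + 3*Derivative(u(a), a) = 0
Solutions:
 u(a) = C1 + C2*a^4


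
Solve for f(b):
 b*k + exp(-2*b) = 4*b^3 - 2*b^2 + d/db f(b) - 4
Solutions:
 f(b) = C1 - b^4 + 2*b^3/3 + b^2*k/2 + 4*b - exp(-2*b)/2


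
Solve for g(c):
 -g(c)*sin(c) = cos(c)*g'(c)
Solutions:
 g(c) = C1*cos(c)


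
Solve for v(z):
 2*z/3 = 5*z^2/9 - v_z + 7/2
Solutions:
 v(z) = C1 + 5*z^3/27 - z^2/3 + 7*z/2


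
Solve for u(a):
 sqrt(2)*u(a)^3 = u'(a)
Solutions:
 u(a) = -sqrt(2)*sqrt(-1/(C1 + sqrt(2)*a))/2
 u(a) = sqrt(2)*sqrt(-1/(C1 + sqrt(2)*a))/2


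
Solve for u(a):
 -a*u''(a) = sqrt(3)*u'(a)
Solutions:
 u(a) = C1 + C2*a^(1 - sqrt(3))


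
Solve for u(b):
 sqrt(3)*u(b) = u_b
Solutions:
 u(b) = C1*exp(sqrt(3)*b)


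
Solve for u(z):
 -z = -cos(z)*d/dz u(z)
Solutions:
 u(z) = C1 + Integral(z/cos(z), z)


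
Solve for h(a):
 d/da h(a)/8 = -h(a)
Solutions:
 h(a) = C1*exp(-8*a)


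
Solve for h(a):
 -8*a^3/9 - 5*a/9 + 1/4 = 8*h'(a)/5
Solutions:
 h(a) = C1 - 5*a^4/36 - 25*a^2/144 + 5*a/32


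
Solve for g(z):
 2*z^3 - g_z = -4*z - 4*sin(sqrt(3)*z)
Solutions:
 g(z) = C1 + z^4/2 + 2*z^2 - 4*sqrt(3)*cos(sqrt(3)*z)/3


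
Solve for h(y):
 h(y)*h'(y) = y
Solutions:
 h(y) = -sqrt(C1 + y^2)
 h(y) = sqrt(C1 + y^2)


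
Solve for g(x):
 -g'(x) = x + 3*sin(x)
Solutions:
 g(x) = C1 - x^2/2 + 3*cos(x)


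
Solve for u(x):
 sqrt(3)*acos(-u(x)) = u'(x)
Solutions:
 Integral(1/acos(-_y), (_y, u(x))) = C1 + sqrt(3)*x


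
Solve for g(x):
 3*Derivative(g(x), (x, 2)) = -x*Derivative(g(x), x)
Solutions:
 g(x) = C1 + C2*erf(sqrt(6)*x/6)


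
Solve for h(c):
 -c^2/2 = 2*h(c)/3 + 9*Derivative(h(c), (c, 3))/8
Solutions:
 h(c) = C3*exp(-2*2^(1/3)*c/3) - 3*c^2/4 + (C1*sin(2^(1/3)*sqrt(3)*c/3) + C2*cos(2^(1/3)*sqrt(3)*c/3))*exp(2^(1/3)*c/3)


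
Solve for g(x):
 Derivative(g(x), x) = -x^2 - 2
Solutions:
 g(x) = C1 - x^3/3 - 2*x


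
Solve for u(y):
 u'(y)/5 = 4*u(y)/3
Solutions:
 u(y) = C1*exp(20*y/3)


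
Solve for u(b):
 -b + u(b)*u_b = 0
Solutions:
 u(b) = -sqrt(C1 + b^2)
 u(b) = sqrt(C1 + b^2)


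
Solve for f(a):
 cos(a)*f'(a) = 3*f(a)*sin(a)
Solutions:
 f(a) = C1/cos(a)^3


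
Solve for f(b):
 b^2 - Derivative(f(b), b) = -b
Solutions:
 f(b) = C1 + b^3/3 + b^2/2


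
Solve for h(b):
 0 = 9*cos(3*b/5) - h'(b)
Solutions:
 h(b) = C1 + 15*sin(3*b/5)


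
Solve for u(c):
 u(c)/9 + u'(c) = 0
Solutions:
 u(c) = C1*exp(-c/9)


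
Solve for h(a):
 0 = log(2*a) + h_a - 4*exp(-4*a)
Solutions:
 h(a) = C1 - a*log(a) + a*(1 - log(2)) - exp(-4*a)


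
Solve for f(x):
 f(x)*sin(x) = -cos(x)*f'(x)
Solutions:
 f(x) = C1*cos(x)


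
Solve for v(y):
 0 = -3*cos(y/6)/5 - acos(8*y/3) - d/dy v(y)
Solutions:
 v(y) = C1 - y*acos(8*y/3) + sqrt(9 - 64*y^2)/8 - 18*sin(y/6)/5


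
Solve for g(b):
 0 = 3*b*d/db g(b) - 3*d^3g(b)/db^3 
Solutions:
 g(b) = C1 + Integral(C2*airyai(b) + C3*airybi(b), b)


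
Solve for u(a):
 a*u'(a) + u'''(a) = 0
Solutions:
 u(a) = C1 + Integral(C2*airyai(-a) + C3*airybi(-a), a)


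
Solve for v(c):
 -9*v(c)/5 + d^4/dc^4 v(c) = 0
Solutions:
 v(c) = C1*exp(-sqrt(3)*5^(3/4)*c/5) + C2*exp(sqrt(3)*5^(3/4)*c/5) + C3*sin(sqrt(3)*5^(3/4)*c/5) + C4*cos(sqrt(3)*5^(3/4)*c/5)


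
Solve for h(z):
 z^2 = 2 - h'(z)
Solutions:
 h(z) = C1 - z^3/3 + 2*z


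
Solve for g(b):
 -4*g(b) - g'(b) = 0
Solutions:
 g(b) = C1*exp(-4*b)


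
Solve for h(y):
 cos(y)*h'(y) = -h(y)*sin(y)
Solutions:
 h(y) = C1*cos(y)


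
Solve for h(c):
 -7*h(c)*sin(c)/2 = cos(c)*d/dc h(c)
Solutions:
 h(c) = C1*cos(c)^(7/2)


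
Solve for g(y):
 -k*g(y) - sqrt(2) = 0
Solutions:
 g(y) = -sqrt(2)/k


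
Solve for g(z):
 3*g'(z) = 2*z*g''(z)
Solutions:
 g(z) = C1 + C2*z^(5/2)


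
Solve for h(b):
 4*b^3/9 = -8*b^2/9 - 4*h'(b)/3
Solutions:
 h(b) = C1 - b^4/12 - 2*b^3/9


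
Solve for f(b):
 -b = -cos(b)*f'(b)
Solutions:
 f(b) = C1 + Integral(b/cos(b), b)


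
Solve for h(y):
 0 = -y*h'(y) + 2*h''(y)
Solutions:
 h(y) = C1 + C2*erfi(y/2)


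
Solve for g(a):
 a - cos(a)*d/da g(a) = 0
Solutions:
 g(a) = C1 + Integral(a/cos(a), a)


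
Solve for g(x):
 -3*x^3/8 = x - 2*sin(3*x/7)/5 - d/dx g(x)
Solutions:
 g(x) = C1 + 3*x^4/32 + x^2/2 + 14*cos(3*x/7)/15


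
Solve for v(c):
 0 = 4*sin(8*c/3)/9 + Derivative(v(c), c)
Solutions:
 v(c) = C1 + cos(8*c/3)/6


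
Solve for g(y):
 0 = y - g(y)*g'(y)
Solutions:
 g(y) = -sqrt(C1 + y^2)
 g(y) = sqrt(C1 + y^2)


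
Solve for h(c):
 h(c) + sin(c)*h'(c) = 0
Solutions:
 h(c) = C1*sqrt(cos(c) + 1)/sqrt(cos(c) - 1)


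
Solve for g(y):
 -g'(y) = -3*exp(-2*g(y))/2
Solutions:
 g(y) = log(-sqrt(C1 + 3*y))
 g(y) = log(C1 + 3*y)/2


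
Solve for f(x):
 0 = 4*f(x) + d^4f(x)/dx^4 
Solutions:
 f(x) = (C1*sin(x) + C2*cos(x))*exp(-x) + (C3*sin(x) + C4*cos(x))*exp(x)


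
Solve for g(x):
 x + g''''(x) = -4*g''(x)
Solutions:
 g(x) = C1 + C2*x + C3*sin(2*x) + C4*cos(2*x) - x^3/24


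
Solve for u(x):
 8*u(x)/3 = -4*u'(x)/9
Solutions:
 u(x) = C1*exp(-6*x)


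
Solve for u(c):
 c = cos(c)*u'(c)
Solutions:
 u(c) = C1 + Integral(c/cos(c), c)


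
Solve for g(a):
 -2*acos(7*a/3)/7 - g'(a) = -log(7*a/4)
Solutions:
 g(a) = C1 + a*log(a) - 2*a*acos(7*a/3)/7 - 2*a*log(2) - a + a*log(7) + 2*sqrt(9 - 49*a^2)/49


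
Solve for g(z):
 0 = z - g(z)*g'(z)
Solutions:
 g(z) = -sqrt(C1 + z^2)
 g(z) = sqrt(C1 + z^2)


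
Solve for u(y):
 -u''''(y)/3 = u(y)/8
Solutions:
 u(y) = (C1*sin(2^(3/4)*3^(1/4)*y/4) + C2*cos(2^(3/4)*3^(1/4)*y/4))*exp(-2^(3/4)*3^(1/4)*y/4) + (C3*sin(2^(3/4)*3^(1/4)*y/4) + C4*cos(2^(3/4)*3^(1/4)*y/4))*exp(2^(3/4)*3^(1/4)*y/4)


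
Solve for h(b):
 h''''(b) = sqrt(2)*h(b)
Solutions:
 h(b) = C1*exp(-2^(1/8)*b) + C2*exp(2^(1/8)*b) + C3*sin(2^(1/8)*b) + C4*cos(2^(1/8)*b)


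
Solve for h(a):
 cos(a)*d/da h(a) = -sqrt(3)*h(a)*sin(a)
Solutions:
 h(a) = C1*cos(a)^(sqrt(3))


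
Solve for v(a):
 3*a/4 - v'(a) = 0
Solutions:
 v(a) = C1 + 3*a^2/8


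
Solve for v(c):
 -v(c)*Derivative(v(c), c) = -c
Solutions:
 v(c) = -sqrt(C1 + c^2)
 v(c) = sqrt(C1 + c^2)


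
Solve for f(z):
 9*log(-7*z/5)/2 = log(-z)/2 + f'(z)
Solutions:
 f(z) = C1 + 4*z*log(-z) + z*(-5*log(5) - 4 + log(35)/2 + 4*log(7))


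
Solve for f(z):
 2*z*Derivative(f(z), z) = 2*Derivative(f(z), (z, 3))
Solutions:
 f(z) = C1 + Integral(C2*airyai(z) + C3*airybi(z), z)


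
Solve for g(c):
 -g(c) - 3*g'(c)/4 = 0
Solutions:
 g(c) = C1*exp(-4*c/3)


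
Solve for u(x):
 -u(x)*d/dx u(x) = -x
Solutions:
 u(x) = -sqrt(C1 + x^2)
 u(x) = sqrt(C1 + x^2)


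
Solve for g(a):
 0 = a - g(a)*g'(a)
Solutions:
 g(a) = -sqrt(C1 + a^2)
 g(a) = sqrt(C1 + a^2)


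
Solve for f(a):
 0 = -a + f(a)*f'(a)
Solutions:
 f(a) = -sqrt(C1 + a^2)
 f(a) = sqrt(C1 + a^2)


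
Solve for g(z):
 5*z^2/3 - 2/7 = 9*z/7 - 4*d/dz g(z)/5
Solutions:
 g(z) = C1 - 25*z^3/36 + 45*z^2/56 + 5*z/14


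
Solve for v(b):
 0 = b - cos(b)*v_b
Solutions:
 v(b) = C1 + Integral(b/cos(b), b)


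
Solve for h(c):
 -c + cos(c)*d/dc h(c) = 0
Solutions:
 h(c) = C1 + Integral(c/cos(c), c)


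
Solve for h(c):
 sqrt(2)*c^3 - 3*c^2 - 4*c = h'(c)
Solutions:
 h(c) = C1 + sqrt(2)*c^4/4 - c^3 - 2*c^2


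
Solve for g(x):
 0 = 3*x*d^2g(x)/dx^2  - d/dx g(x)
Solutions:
 g(x) = C1 + C2*x^(4/3)


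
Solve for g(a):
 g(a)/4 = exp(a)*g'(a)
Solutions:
 g(a) = C1*exp(-exp(-a)/4)


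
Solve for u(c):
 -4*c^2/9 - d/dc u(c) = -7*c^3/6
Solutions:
 u(c) = C1 + 7*c^4/24 - 4*c^3/27


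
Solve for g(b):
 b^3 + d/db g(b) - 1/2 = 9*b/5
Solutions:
 g(b) = C1 - b^4/4 + 9*b^2/10 + b/2


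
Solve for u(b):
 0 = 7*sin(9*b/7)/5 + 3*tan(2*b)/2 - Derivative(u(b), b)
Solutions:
 u(b) = C1 - 3*log(cos(2*b))/4 - 49*cos(9*b/7)/45


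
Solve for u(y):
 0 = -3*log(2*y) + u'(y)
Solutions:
 u(y) = C1 + 3*y*log(y) - 3*y + y*log(8)


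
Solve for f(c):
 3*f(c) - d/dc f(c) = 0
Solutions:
 f(c) = C1*exp(3*c)


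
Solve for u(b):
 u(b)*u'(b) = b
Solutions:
 u(b) = -sqrt(C1 + b^2)
 u(b) = sqrt(C1 + b^2)


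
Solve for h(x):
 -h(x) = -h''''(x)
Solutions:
 h(x) = C1*exp(-x) + C2*exp(x) + C3*sin(x) + C4*cos(x)


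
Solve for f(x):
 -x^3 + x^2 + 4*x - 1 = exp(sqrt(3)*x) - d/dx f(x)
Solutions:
 f(x) = C1 + x^4/4 - x^3/3 - 2*x^2 + x + sqrt(3)*exp(sqrt(3)*x)/3


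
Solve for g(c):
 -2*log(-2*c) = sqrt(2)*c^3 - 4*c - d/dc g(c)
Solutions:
 g(c) = C1 + sqrt(2)*c^4/4 - 2*c^2 + 2*c*log(-c) + 2*c*(-1 + log(2))


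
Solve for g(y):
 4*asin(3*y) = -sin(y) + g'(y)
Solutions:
 g(y) = C1 + 4*y*asin(3*y) + 4*sqrt(1 - 9*y^2)/3 - cos(y)


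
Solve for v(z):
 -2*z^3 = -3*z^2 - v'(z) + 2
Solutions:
 v(z) = C1 + z^4/2 - z^3 + 2*z


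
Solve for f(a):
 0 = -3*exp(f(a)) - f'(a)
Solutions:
 f(a) = log(1/(C1 + 3*a))


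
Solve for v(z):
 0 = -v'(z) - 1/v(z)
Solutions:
 v(z) = -sqrt(C1 - 2*z)
 v(z) = sqrt(C1 - 2*z)


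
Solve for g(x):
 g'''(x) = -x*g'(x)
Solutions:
 g(x) = C1 + Integral(C2*airyai(-x) + C3*airybi(-x), x)


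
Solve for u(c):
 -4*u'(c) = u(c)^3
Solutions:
 u(c) = -sqrt(2)*sqrt(-1/(C1 - c))
 u(c) = sqrt(2)*sqrt(-1/(C1 - c))


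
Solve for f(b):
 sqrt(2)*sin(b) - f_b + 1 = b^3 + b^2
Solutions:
 f(b) = C1 - b^4/4 - b^3/3 + b - sqrt(2)*cos(b)


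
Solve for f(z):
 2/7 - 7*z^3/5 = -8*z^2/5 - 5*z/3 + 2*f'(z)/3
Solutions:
 f(z) = C1 - 21*z^4/40 + 4*z^3/5 + 5*z^2/4 + 3*z/7


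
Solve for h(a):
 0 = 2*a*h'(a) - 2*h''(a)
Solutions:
 h(a) = C1 + C2*erfi(sqrt(2)*a/2)


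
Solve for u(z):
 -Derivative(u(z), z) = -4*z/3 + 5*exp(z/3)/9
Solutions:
 u(z) = C1 + 2*z^2/3 - 5*exp(z/3)/3


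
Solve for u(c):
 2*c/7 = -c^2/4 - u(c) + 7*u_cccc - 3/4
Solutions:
 u(c) = C1*exp(-7^(3/4)*c/7) + C2*exp(7^(3/4)*c/7) + C3*sin(7^(3/4)*c/7) + C4*cos(7^(3/4)*c/7) - c^2/4 - 2*c/7 - 3/4


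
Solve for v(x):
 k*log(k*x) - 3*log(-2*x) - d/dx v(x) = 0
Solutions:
 v(x) = C1 + x*(k - 3)*log(-x) + x*(k*log(-k) - k - 3*log(2) + 3)


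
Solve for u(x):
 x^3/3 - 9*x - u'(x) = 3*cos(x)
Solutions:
 u(x) = C1 + x^4/12 - 9*x^2/2 - 3*sin(x)


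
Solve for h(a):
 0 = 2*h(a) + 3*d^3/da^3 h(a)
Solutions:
 h(a) = C3*exp(-2^(1/3)*3^(2/3)*a/3) + (C1*sin(2^(1/3)*3^(1/6)*a/2) + C2*cos(2^(1/3)*3^(1/6)*a/2))*exp(2^(1/3)*3^(2/3)*a/6)


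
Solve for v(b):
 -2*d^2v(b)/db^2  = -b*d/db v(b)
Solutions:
 v(b) = C1 + C2*erfi(b/2)


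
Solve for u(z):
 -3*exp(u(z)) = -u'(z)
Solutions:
 u(z) = log(-1/(C1 + 3*z))


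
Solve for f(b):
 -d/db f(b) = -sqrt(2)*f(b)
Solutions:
 f(b) = C1*exp(sqrt(2)*b)


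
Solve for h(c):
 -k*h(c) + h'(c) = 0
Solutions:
 h(c) = C1*exp(c*k)


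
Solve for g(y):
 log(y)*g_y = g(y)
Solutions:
 g(y) = C1*exp(li(y))


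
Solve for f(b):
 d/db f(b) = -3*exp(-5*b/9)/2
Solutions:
 f(b) = C1 + 27*exp(-5*b/9)/10


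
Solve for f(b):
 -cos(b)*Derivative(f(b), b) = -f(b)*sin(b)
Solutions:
 f(b) = C1/cos(b)


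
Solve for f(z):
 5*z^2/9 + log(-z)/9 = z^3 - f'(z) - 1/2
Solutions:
 f(z) = C1 + z^4/4 - 5*z^3/27 - z*log(-z)/9 - 7*z/18


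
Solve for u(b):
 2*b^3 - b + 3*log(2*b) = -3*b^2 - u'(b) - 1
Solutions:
 u(b) = C1 - b^4/2 - b^3 + b^2/2 - 3*b*log(b) - b*log(8) + 2*b


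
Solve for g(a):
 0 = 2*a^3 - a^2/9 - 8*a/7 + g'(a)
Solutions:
 g(a) = C1 - a^4/2 + a^3/27 + 4*a^2/7


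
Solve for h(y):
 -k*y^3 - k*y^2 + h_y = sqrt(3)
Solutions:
 h(y) = C1 + k*y^4/4 + k*y^3/3 + sqrt(3)*y


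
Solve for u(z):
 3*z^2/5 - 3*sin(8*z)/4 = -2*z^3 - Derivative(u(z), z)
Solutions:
 u(z) = C1 - z^4/2 - z^3/5 - 3*cos(8*z)/32


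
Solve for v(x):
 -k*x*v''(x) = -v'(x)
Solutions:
 v(x) = C1 + x^(((re(k) + 1)*re(k) + im(k)^2)/(re(k)^2 + im(k)^2))*(C2*sin(log(x)*Abs(im(k))/(re(k)^2 + im(k)^2)) + C3*cos(log(x)*im(k)/(re(k)^2 + im(k)^2)))


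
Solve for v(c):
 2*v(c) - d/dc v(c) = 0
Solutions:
 v(c) = C1*exp(2*c)


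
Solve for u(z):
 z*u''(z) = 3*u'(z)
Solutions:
 u(z) = C1 + C2*z^4


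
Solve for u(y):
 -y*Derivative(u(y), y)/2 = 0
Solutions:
 u(y) = C1


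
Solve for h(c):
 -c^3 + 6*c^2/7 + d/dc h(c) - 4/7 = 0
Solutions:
 h(c) = C1 + c^4/4 - 2*c^3/7 + 4*c/7


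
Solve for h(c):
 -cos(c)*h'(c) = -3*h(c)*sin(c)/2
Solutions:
 h(c) = C1/cos(c)^(3/2)


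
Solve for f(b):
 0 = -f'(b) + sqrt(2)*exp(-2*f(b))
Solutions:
 f(b) = log(-sqrt(C1 + 2*sqrt(2)*b))
 f(b) = log(C1 + 2*sqrt(2)*b)/2


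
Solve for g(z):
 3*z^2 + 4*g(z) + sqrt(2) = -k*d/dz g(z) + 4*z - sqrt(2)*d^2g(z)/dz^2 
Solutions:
 g(z) = C1*exp(sqrt(2)*z*(-k + sqrt(k^2 - 16*sqrt(2)))/4) + C2*exp(-sqrt(2)*z*(k + sqrt(k^2 - 16*sqrt(2)))/4) - 3*k^2/32 + 3*k*z/8 - k/4 - 3*z^2/4 + z + sqrt(2)/8


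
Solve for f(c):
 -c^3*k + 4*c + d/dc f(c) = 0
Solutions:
 f(c) = C1 + c^4*k/4 - 2*c^2


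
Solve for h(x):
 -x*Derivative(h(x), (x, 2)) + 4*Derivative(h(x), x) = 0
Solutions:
 h(x) = C1 + C2*x^5


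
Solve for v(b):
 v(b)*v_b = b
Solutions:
 v(b) = -sqrt(C1 + b^2)
 v(b) = sqrt(C1 + b^2)


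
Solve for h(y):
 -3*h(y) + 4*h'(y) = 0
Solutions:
 h(y) = C1*exp(3*y/4)


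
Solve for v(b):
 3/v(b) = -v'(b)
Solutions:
 v(b) = -sqrt(C1 - 6*b)
 v(b) = sqrt(C1 - 6*b)


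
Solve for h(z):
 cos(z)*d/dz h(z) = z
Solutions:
 h(z) = C1 + Integral(z/cos(z), z)


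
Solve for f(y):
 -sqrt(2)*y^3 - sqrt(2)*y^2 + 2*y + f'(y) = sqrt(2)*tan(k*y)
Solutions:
 f(y) = C1 + sqrt(2)*y^4/4 + sqrt(2)*y^3/3 - y^2 + sqrt(2)*Piecewise((-log(cos(k*y))/k, Ne(k, 0)), (0, True))


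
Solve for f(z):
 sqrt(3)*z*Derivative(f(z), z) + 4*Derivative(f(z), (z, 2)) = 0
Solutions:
 f(z) = C1 + C2*erf(sqrt(2)*3^(1/4)*z/4)


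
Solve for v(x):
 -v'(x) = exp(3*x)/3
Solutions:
 v(x) = C1 - exp(3*x)/9


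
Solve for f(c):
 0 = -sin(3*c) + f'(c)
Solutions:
 f(c) = C1 - cos(3*c)/3


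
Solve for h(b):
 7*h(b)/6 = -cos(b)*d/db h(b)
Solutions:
 h(b) = C1*(sin(b) - 1)^(7/12)/(sin(b) + 1)^(7/12)


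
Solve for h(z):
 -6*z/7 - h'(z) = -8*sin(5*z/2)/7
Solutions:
 h(z) = C1 - 3*z^2/7 - 16*cos(5*z/2)/35


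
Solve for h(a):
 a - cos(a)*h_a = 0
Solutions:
 h(a) = C1 + Integral(a/cos(a), a)


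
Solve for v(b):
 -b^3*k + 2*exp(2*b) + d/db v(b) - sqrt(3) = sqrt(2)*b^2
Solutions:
 v(b) = C1 + b^4*k/4 + sqrt(2)*b^3/3 + sqrt(3)*b - exp(2*b)


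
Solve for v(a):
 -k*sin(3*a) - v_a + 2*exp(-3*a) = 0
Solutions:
 v(a) = C1 + k*cos(3*a)/3 - 2*exp(-3*a)/3


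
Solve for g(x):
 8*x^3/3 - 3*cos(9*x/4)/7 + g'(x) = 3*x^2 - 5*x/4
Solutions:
 g(x) = C1 - 2*x^4/3 + x^3 - 5*x^2/8 + 4*sin(9*x/4)/21


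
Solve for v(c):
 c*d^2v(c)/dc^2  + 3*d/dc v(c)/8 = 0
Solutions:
 v(c) = C1 + C2*c^(5/8)


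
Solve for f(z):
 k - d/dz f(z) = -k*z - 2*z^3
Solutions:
 f(z) = C1 + k*z^2/2 + k*z + z^4/2


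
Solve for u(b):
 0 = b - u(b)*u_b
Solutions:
 u(b) = -sqrt(C1 + b^2)
 u(b) = sqrt(C1 + b^2)


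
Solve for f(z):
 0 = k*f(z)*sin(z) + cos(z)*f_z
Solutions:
 f(z) = C1*exp(k*log(cos(z)))


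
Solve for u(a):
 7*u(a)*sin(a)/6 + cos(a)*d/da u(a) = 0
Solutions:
 u(a) = C1*cos(a)^(7/6)


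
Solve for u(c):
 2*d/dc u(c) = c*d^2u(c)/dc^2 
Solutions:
 u(c) = C1 + C2*c^3


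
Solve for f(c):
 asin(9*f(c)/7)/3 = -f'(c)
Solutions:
 Integral(1/asin(9*_y/7), (_y, f(c))) = C1 - c/3


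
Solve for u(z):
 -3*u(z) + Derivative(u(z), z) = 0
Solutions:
 u(z) = C1*exp(3*z)


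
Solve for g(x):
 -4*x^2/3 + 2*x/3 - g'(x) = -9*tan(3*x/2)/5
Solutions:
 g(x) = C1 - 4*x^3/9 + x^2/3 - 6*log(cos(3*x/2))/5


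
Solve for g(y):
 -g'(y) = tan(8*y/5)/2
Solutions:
 g(y) = C1 + 5*log(cos(8*y/5))/16
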